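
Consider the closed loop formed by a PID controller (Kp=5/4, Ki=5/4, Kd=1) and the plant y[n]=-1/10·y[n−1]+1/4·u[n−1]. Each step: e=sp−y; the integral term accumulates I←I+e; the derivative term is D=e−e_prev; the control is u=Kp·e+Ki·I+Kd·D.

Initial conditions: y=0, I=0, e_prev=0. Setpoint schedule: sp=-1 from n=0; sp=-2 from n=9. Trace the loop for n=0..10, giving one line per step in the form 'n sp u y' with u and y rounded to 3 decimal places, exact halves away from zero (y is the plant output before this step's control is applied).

0 -1 -3.500 0.000
1 -1 -0.688 -0.875
2 -1 -4.486 -0.084
3 -1 -1.239 -1.113
4 -1 -5.328 -0.199
5 -1 -1.518 -1.312
6 -1 -5.964 -0.248
7 -1 -1.577 -1.466
8 -1 -6.478 -0.248
9 -2 -4.985 -1.595
10 -2 -7.616 -1.087

(exact arithmetic carried between steps; '≈' marks a value shown rounded to 6 d.p. or computed from one; I and e_prev carry over from the previous line; the table rounds u and y to 3 d.p., halves away from zero)
n=0: y=0, sp=-1, e=sp−y=-1; I=-1, D=e−e_prev=-1; u=5/4·(-1)+5/4·(-1)+1·(-1)=-3.5; next y=-1/10·0+1/4·(-3.5)=-0.875
n=1: y=-0.875, sp=-1, e=sp−y=-0.125; I=-1.125, D=e−e_prev=0.875; u=5/4·(-0.125)+5/4·(-1.125)+1·0.875=-0.6875; next y=-1/10·(-0.875)+1/4·(-0.6875)=-0.084375
n=2: y=-0.084375, sp=-1, e=sp−y=-0.915625; I=-2.040625, D=e−e_prev=-0.790625; u=5/4·(-0.915625)+5/4·(-2.040625)+1·(-0.790625)≈-4.485938; next y=-1/10·(-0.084375)+1/4·(-4.485938)≈-1.113047
n=3: y≈-1.113047, sp=-1, e=sp−y≈0.113047; I≈-1.927578, D=e−e_prev≈1.028672; u=5/4·0.113047+5/4·(-1.927578)+1·1.028672≈-1.239492; next y=-1/10·(-1.113047)+1/4·(-1.239492)≈-0.198568
n=4: y≈-0.198568, sp=-1, e=sp−y≈-0.801432; I≈-2.729010, D=e−e_prev≈-0.914479; u=5/4·(-0.801432)+5/4·(-2.729010)+1·(-0.914479)≈-5.327530; next y=-1/10·(-0.198568)+1/4·(-5.327530)≈-1.312026
n=5: y≈-1.312026, sp=-1, e=sp−y≈0.312026; I≈-2.416984, D=e−e_prev≈1.113457; u=5/4·0.312026+5/4·(-2.416984)+1·1.113457≈-1.517741; next y=-1/10·(-1.312026)+1/4·(-1.517741)≈-0.248233
n=6: y≈-0.248233, sp=-1, e=sp−y≈-0.751767; I≈-3.168751, D=e−e_prev≈-1.063793; u=5/4·(-0.751767)+5/4·(-3.168751)+1·(-1.063793)≈-5.964442; next y=-1/10·(-0.248233)+1/4·(-5.964442)≈-1.466287
n=7: y≈-1.466287, sp=-1, e=sp−y≈0.466287; I≈-2.702464, D=e−e_prev≈1.218055; u=5/4·0.466287+5/4·(-2.702464)+1·1.218055≈-1.577167; next y=-1/10·(-1.466287)+1/4·(-1.577167)≈-0.247663
n=8: y≈-0.247663, sp=-1, e=sp−y≈-0.752337; I≈-3.454801, D=e−e_prev≈-1.218624; u=5/4·(-0.752337)+5/4·(-3.454801)+1·(-1.218624)≈-6.477547; next y=-1/10·(-0.247663)+1/4·(-6.477547)≈-1.594621
n=9: y≈-1.594621, sp=-2, e=sp−y≈-0.405379; I≈-3.860181, D=e−e_prev≈0.346958; u=5/4·(-0.405379)+5/4·(-3.860181)+1·0.346958≈-4.984993; next y=-1/10·(-1.594621)+1/4·(-4.984993)≈-1.086786
n=10: y≈-1.086786, sp=-2, e=sp−y≈-0.913214; I≈-4.773395, D=e−e_prev≈-0.507834; u=5/4·(-0.913214)+5/4·(-4.773395)+1·(-0.507834)≈-7.616095; next y=-1/10·(-1.086786)+1/4·(-7.616095)≈-1.795345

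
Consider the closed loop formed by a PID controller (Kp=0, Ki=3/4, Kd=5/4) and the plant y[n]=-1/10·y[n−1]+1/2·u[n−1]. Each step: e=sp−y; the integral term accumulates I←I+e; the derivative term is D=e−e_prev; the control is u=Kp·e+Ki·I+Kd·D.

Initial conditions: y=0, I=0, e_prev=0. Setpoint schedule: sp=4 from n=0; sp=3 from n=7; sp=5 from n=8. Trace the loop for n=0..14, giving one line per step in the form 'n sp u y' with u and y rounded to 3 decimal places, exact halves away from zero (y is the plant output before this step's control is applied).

0 4 8.000 0.000
1 4 -2.000 4.000
2 4 13.800 -1.400
3 4 -5.780 7.040
4 4 23.758 -3.594
5 4 -15.504 12.238
6 4 40.536 -8.976
7 3 -38.532 21.166
8 5 75.867 -21.383
9 5 -82.941 40.072
10 5 138.672 -45.478
11 5 -169.129 73.884
12 5 260.083 -91.953
13 5 -336.878 139.237
14 5 494.631 -182.363

(exact arithmetic carried between steps; '≈' marks a value shown rounded to 6 d.p. or computed from one; I and e_prev carry over from the previous line; the table rounds u and y to 3 d.p., halves away from zero)
n=0: y=0, sp=4, e=sp−y=4; I=4, D=e−e_prev=4; u=0·4+3/4·4+5/4·4=8; next y=-1/10·0+1/2·8=4
n=1: y=4, sp=4, e=sp−y=0; I=4, D=e−e_prev=-4; u=0·0+3/4·4+5/4·(-4)=-2; next y=-1/10·4+1/2·(-2)=-1.4
n=2: y=-1.4, sp=4, e=sp−y=5.4; I=9.4, D=e−e_prev=5.4; u=0·5.4+3/4·9.4+5/4·5.4=13.8; next y=-1/10·(-1.4)+1/2·13.8=7.04
n=3: y=7.04, sp=4, e=sp−y=-3.04; I=6.36, D=e−e_prev=-8.44; u=0·(-3.04)+3/4·6.36+5/4·(-8.44)=-5.78; next y=-1/10·7.04+1/2·(-5.78)=-3.594
n=4: y=-3.594, sp=4, e=sp−y=7.594; I=13.954, D=e−e_prev=10.634; u=0·7.594+3/4·13.954+5/4·10.634=23.758; next y=-1/10·(-3.594)+1/2·23.758=12.2384
n=5: y=12.2384, sp=4, e=sp−y=-8.2384; I=5.7156, D=e−e_prev=-15.8324; u=0·(-8.2384)+3/4·5.7156+5/4·(-15.8324)=-15.5038; next y=-1/10·12.2384+1/2·(-15.5038)=-8.97574
n=6: y=-8.97574, sp=4, e=sp−y=12.97574; I=18.69134, D=e−e_prev=21.21414; u=0·12.97574+3/4·18.69134+5/4·21.21414=40.53618; next y=-1/10·(-8.97574)+1/2·40.53618=21.165664
n=7: y=21.165664, sp=3, e=sp−y=-18.165664; I=0.525676, D=e−e_prev=-31.141404; u=0·(-18.165664)+3/4·0.525676+5/4·(-31.141404)=-38.532498; next y=-1/10·21.165664+1/2·(-38.532498)≈-21.382815
n=8: y≈-21.382815, sp=5, e=sp−y≈26.382815; I≈26.908491, D=e−e_prev≈44.548479; u=0·26.382815+3/4·26.908491+5/4·44.548479≈75.866968; next y=-1/10·(-21.382815)+1/2·75.866968≈40.071765
n=9: y≈40.071765, sp=5, e=sp−y≈-35.071765; I≈-8.163274, D=e−e_prev≈-61.454581; u=0·(-35.071765)+3/4·(-8.163274)+5/4·(-61.454581)≈-82.940682; next y=-1/10·40.071765+1/2·(-82.940682)≈-45.477517
n=10: y≈-45.477517, sp=5, e=sp−y≈50.477517; I≈42.314243, D=e−e_prev≈85.549283; u=0·50.477517+3/4·42.314243+5/4·85.549283≈138.672286; next y=-1/10·(-45.477517)+1/2·138.672286≈73.883895
n=11: y≈73.883895, sp=5, e=sp−y≈-68.883895; I≈-26.569651, D=e−e_prev≈-119.361412; u=0·(-68.883895)+3/4·(-26.569651)+5/4·(-119.361412)≈-169.129004; next y=-1/10·73.883895+1/2·(-169.129004)≈-91.952891
n=12: y≈-91.952891, sp=5, e=sp−y≈96.952891; I≈70.383240, D=e−e_prev≈165.836786; u=0·96.952891+3/4·70.383240+5/4·165.836786≈260.083412; next y=-1/10·(-91.952891)+1/2·260.083412≈139.236995
n=13: y≈139.236995, sp=5, e=sp−y≈-134.236995; I≈-63.853755, D=e−e_prev≈-231.189887; u=0·(-134.236995)+3/4·(-63.853755)+5/4·(-231.189887)≈-336.877675; next y=-1/10·139.236995+1/2·(-336.877675)≈-182.362537
n=14: y≈-182.362537, sp=5, e=sp−y≈187.362537; I≈123.508781, D=e−e_prev≈321.599532; u=0·187.362537+3/4·123.508781+5/4·321.599532≈494.631001; next y=-1/10·(-182.362537)+1/2·494.631001≈265.551754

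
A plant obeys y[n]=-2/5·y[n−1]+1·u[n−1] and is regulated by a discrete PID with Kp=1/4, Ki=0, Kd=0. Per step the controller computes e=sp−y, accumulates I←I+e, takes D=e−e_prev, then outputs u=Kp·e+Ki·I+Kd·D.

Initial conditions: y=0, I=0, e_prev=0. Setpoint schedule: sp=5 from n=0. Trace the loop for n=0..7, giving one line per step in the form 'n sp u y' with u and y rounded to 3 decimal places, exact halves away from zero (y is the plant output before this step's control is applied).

(exact arithmetic carried between steps; '≈' marks a value shown rounded to 6 d.p. or computed from one; I and e_prev carry over from the previous line; the table rounds u and y to 3 d.p., halves away from zero)
n=0: y=0, sp=5, e=sp−y=5; I=5, D=e−e_prev=5; u=1/4·5+0·5+0·5=1.25; next y=-2/5·0+1·1.25=1.25
n=1: y=1.25, sp=5, e=sp−y=3.75; I=8.75, D=e−e_prev=-1.25; u=1/4·3.75+0·8.75+0·(-1.25)=0.9375; next y=-2/5·1.25+1·0.9375=0.4375
n=2: y=0.4375, sp=5, e=sp−y=4.5625; I=13.3125, D=e−e_prev=0.8125; u=1/4·4.5625+0·13.3125+0·0.8125=1.140625; next y=-2/5·0.4375+1·1.140625=0.965625
n=3: y=0.965625, sp=5, e=sp−y=4.034375; I=17.346875, D=e−e_prev=-0.528125; u=1/4·4.034375+0·17.346875+0·(-0.528125)≈1.008594; next y=-2/5·0.965625+1·1.008594≈0.622344
n=4: y≈0.622344, sp=5, e=sp−y≈4.377656; I≈21.724531, D=e−e_prev≈0.343281; u=1/4·4.377656+0·21.724531+0·0.343281≈1.094414; next y=-2/5·0.622344+1·1.094414≈0.845477
n=5: y≈0.845477, sp=5, e=sp−y≈4.154523; I≈25.879055, D=e−e_prev≈-0.223133; u=1/4·4.154523+0·25.879055+0·(-0.223133)≈1.038631; next y=-2/5·0.845477+1·1.038631≈0.700440
n=6: y≈0.700440, sp=5, e=sp−y≈4.299560; I≈30.178614, D=e−e_prev≈0.145036; u=1/4·4.299560+0·30.178614+0·0.145036≈1.074890; next y=-2/5·0.700440+1·1.074890≈0.794714
n=7: y≈0.794714, sp=5, e=sp−y≈4.205286; I≈34.383901, D=e−e_prev≈-0.094274; u=1/4·4.205286+0·34.383901+0·(-0.094274)≈1.051322; next y=-2/5·0.794714+1·1.051322≈0.733436

0 5 1.250 0.000
1 5 0.938 1.250
2 5 1.141 0.438
3 5 1.009 0.966
4 5 1.094 0.622
5 5 1.039 0.845
6 5 1.075 0.700
7 5 1.051 0.795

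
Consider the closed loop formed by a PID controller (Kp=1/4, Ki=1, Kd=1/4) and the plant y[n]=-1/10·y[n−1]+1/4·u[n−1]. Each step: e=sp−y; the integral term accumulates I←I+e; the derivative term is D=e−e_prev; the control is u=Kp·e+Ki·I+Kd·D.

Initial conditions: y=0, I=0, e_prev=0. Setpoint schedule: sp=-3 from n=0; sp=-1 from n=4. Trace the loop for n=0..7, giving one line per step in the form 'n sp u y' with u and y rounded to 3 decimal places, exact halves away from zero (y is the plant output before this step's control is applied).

0 -3 -4.500 0.000
1 -3 -5.063 -1.125
2 -3 -7.177 -1.153
3 -3 -8.242 -1.679
4 -1 -6.374 -1.893
5 -1 -6.767 -1.404
6 -1 -6.020 -1.551
7 -1 -5.808 -1.350

(exact arithmetic carried between steps; '≈' marks a value shown rounded to 6 d.p. or computed from one; I and e_prev carry over from the previous line; the table rounds u and y to 3 d.p., halves away from zero)
n=0: y=0, sp=-3, e=sp−y=-3; I=-3, D=e−e_prev=-3; u=1/4·(-3)+1·(-3)+1/4·(-3)=-4.5; next y=-1/10·0+1/4·(-4.5)=-1.125
n=1: y=-1.125, sp=-3, e=sp−y=-1.875; I=-4.875, D=e−e_prev=1.125; u=1/4·(-1.875)+1·(-4.875)+1/4·1.125=-5.0625; next y=-1/10·(-1.125)+1/4·(-5.0625)=-1.153125
n=2: y=-1.153125, sp=-3, e=sp−y=-1.846875; I=-6.721875, D=e−e_prev=0.028125; u=1/4·(-1.846875)+1·(-6.721875)+1/4·0.028125≈-7.176563; next y=-1/10·(-1.153125)+1/4·(-7.176563)≈-1.678828
n=3: y≈-1.678828, sp=-3, e=sp−y≈-1.321172; I≈-8.043047, D=e−e_prev≈0.525703; u=1/4·(-1.321172)+1·(-8.043047)+1/4·0.525703≈-8.241914; next y=-1/10·(-1.678828)+1/4·(-8.241914)≈-1.892596
n=4: y≈-1.892596, sp=-1, e=sp−y≈0.892596; I≈-7.150451, D=e−e_prev≈2.213768; u=1/4·0.892596+1·(-7.150451)+1/4·2.213768≈-6.373860; next y=-1/10·(-1.892596)+1/4·(-6.373860)≈-1.404206
n=5: y≈-1.404206, sp=-1, e=sp−y≈0.404206; I≈-6.746246, D=e−e_prev≈-0.488390; u=1/4·0.404206+1·(-6.746246)+1/4·(-0.488390)≈-6.767292; next y=-1/10·(-1.404206)+1/4·(-6.767292)≈-1.551402
n=6: y≈-1.551402, sp=-1, e=sp−y≈0.551402; I≈-6.194843, D=e−e_prev≈0.147197; u=1/4·0.551402+1·(-6.194843)+1/4·0.147197≈-6.020193; next y=-1/10·(-1.551402)+1/4·(-6.020193)≈-1.349908
n=7: y≈-1.349908, sp=-1, e=sp−y≈0.349908; I≈-5.844935, D=e−e_prev≈-0.201494; u=1/4·0.349908+1·(-5.844935)+1/4·(-0.201494)≈-5.807832; next y=-1/10·(-1.349908)+1/4·(-5.807832)≈-1.316967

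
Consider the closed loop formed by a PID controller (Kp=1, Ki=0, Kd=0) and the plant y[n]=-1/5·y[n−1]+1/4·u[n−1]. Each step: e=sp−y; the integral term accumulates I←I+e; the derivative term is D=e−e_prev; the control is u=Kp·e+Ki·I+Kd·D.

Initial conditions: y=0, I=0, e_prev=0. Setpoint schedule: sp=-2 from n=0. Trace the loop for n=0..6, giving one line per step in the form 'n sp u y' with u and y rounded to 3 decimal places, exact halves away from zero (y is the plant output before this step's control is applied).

0 -2 -2.000 0.000
1 -2 -1.500 -0.500
2 -2 -1.725 -0.275
3 -2 -1.624 -0.376
4 -2 -1.669 -0.331
5 -2 -1.649 -0.351
6 -2 -1.658 -0.342

(exact arithmetic carried between steps; '≈' marks a value shown rounded to 6 d.p. or computed from one; I and e_prev carry over from the previous line; the table rounds u and y to 3 d.p., halves away from zero)
n=0: y=0, sp=-2, e=sp−y=-2; I=-2, D=e−e_prev=-2; u=1·(-2)+0·(-2)+0·(-2)=-2; next y=-1/5·0+1/4·(-2)=-0.5
n=1: y=-0.5, sp=-2, e=sp−y=-1.5; I=-3.5, D=e−e_prev=0.5; u=1·(-1.5)+0·(-3.5)+0·0.5=-1.5; next y=-1/5·(-0.5)+1/4·(-1.5)=-0.275
n=2: y=-0.275, sp=-2, e=sp−y=-1.725; I=-5.225, D=e−e_prev=-0.225; u=1·(-1.725)+0·(-5.225)+0·(-0.225)=-1.725; next y=-1/5·(-0.275)+1/4·(-1.725)=-0.37625
n=3: y=-0.37625, sp=-2, e=sp−y=-1.62375; I=-6.84875, D=e−e_prev=0.10125; u=1·(-1.62375)+0·(-6.84875)+0·0.10125=-1.62375; next y=-1/5·(-0.37625)+1/4·(-1.62375)≈-0.330688
n=4: y≈-0.330688, sp=-2, e=sp−y≈-1.669313; I≈-8.518063, D=e−e_prev≈-0.045563; u=1·(-1.669313)+0·(-8.518063)+0·(-0.045563)≈-1.669313; next y=-1/5·(-0.330688)+1/4·(-1.669313)≈-0.351191
n=5: y≈-0.351191, sp=-2, e=sp−y≈-1.648809; I≈-10.166872, D=e−e_prev≈0.020503; u=1·(-1.648809)+0·(-10.166872)+0·0.020503≈-1.648809; next y=-1/5·(-0.351191)+1/4·(-1.648809)≈-0.341964
n=6: y≈-0.341964, sp=-2, e=sp−y≈-1.658036; I≈-11.824908, D=e−e_prev≈-0.009226; u=1·(-1.658036)+0·(-11.824908)+0·(-0.009226)≈-1.658036; next y=-1/5·(-0.341964)+1/4·(-1.658036)≈-0.346116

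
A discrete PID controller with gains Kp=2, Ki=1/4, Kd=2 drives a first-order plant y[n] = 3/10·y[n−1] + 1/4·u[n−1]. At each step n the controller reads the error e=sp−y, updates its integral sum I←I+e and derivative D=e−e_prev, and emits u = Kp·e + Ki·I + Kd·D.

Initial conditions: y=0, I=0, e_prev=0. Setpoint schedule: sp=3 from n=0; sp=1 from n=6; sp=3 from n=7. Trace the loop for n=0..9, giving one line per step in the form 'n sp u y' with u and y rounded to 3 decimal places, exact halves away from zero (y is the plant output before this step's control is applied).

0 3 12.750 0.000
1 3 -6.047 3.188
2 3 16.189 -0.555
3 3 -9.261 3.881
4 3 20.775 -1.151
5 3 -13.749 4.849
6 1 18.321 -1.983
7 3 -7.460 3.985
8 3 20.013 -0.669
9 3 -11.635 4.802

(exact arithmetic carried between steps; '≈' marks a value shown rounded to 6 d.p. or computed from one; I and e_prev carry over from the previous line; the table rounds u and y to 3 d.p., halves away from zero)
n=0: y=0, sp=3, e=sp−y=3; I=3, D=e−e_prev=3; u=2·3+1/4·3+2·3=12.75; next y=3/10·0+1/4·12.75=3.1875
n=1: y=3.1875, sp=3, e=sp−y=-0.1875; I=2.8125, D=e−e_prev=-3.1875; u=2·(-0.1875)+1/4·2.8125+2·(-3.1875)=-6.046875; next y=3/10·3.1875+1/4·(-6.046875)≈-0.555469
n=2: y≈-0.555469, sp=3, e=sp−y≈3.555469; I≈6.367969, D=e−e_prev≈3.742969; u=2·3.555469+1/4·6.367969+2·3.742969≈16.188867; next y=3/10·(-0.555469)+1/4·16.188867≈3.880576
n=3: y≈3.880576, sp=3, e=sp−y≈-0.880576; I≈5.487393, D=e−e_prev≈-4.436045; u=2·(-0.880576)+1/4·5.487393+2·(-4.436045)≈-9.261394; next y=3/10·3.880576+1/4·(-9.261394)≈-1.151176
n=4: y≈-1.151176, sp=3, e=sp−y≈4.151176; I≈9.638568, D=e−e_prev≈5.031752; u=2·4.151176+1/4·9.638568+2·5.031752≈20.775497; next y=3/10·(-1.151176)+1/4·20.775497≈4.848522
n=5: y≈4.848522, sp=3, e=sp−y≈-1.848522; I≈7.790047, D=e−e_prev≈-5.999697; u=2·(-1.848522)+1/4·7.790047+2·(-5.999697)≈-13.748926; next y=3/10·4.848522+1/4·(-13.748926)≈-1.982675
n=6: y≈-1.982675, sp=1, e=sp−y≈2.982675; I≈10.772722, D=e−e_prev≈4.831197; u=2·2.982675+1/4·10.772722+2·4.831197≈18.320924; next y=3/10·(-1.982675)+1/4·18.320924≈3.985428
n=7: y≈3.985428, sp=3, e=sp−y≈-0.985428; I≈9.787293, D=e−e_prev≈-3.968103; u=2·(-0.985428)+1/4·9.787293+2·(-3.968103)≈-7.460240; next y=3/10·3.985428+1/4·(-7.460240)≈-0.669432
n=8: y≈-0.669432, sp=3, e=sp−y≈3.669432; I≈13.456725, D=e−e_prev≈4.654860; u=2·3.669432+1/4·13.456725+2·4.654860≈20.012764; next y=3/10·(-0.669432)+1/4·20.012764≈4.802362
n=9: y≈4.802362, sp=3, e=sp−y≈-1.802362; I≈11.654363, D=e−e_prev≈-5.471793; u=2·(-1.802362)+1/4·11.654363+2·(-5.471793)≈-11.634719; next y=3/10·4.802362+1/4·(-11.634719)≈-1.467971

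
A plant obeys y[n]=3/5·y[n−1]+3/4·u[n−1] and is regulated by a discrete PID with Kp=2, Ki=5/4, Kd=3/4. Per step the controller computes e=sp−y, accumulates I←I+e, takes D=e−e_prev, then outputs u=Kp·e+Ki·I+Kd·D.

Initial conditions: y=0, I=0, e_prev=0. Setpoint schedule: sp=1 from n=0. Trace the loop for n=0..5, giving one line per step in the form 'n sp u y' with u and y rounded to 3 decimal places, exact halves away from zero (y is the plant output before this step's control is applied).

0 1 4.000 0.000
1 1 -7.500 3.000
2 1 19.550 -3.825
3 1 -44.308 12.368
4 1 106.338 -25.810
5 1 -249.093 64.267

(exact arithmetic carried between steps; '≈' marks a value shown rounded to 6 d.p. or computed from one; I and e_prev carry over from the previous line; the table rounds u and y to 3 d.p., halves away from zero)
n=0: y=0, sp=1, e=sp−y=1; I=1, D=e−e_prev=1; u=2·1+5/4·1+3/4·1=4; next y=3/5·0+3/4·4=3
n=1: y=3, sp=1, e=sp−y=-2; I=-1, D=e−e_prev=-3; u=2·(-2)+5/4·(-1)+3/4·(-3)=-7.5; next y=3/5·3+3/4·(-7.5)=-3.825
n=2: y=-3.825, sp=1, e=sp−y=4.825; I=3.825, D=e−e_prev=6.825; u=2·4.825+5/4·3.825+3/4·6.825=19.55; next y=3/5·(-3.825)+3/4·19.55=12.3675
n=3: y=12.3675, sp=1, e=sp−y=-11.3675; I=-7.5425, D=e−e_prev=-16.1925; u=2·(-11.3675)+5/4·(-7.5425)+3/4·(-16.1925)=-44.3075; next y=3/5·12.3675+3/4·(-44.3075)=-25.810125
n=4: y=-25.810125, sp=1, e=sp−y=26.810125; I=19.267625, D=e−e_prev=38.177625; u=2·26.810125+5/4·19.267625+3/4·38.177625=106.338; next y=3/5·(-25.810125)+3/4·106.338=64.267425
n=5: y=64.267425, sp=1, e=sp−y=-63.267425; I=-43.9998, D=e−e_prev=-90.07755; u=2·(-63.267425)+5/4·(-43.9998)+3/4·(-90.07755)≈-249.092763; next y=3/5·64.267425+3/4·(-249.092763)≈-148.259117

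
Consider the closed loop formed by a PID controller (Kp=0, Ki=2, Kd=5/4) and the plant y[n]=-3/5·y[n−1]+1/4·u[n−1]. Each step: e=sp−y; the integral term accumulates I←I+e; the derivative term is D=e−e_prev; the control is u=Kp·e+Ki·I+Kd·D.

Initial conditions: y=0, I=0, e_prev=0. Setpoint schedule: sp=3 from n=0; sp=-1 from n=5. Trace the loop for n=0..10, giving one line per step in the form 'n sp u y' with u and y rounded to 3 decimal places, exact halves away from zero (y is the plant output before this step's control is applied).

(exact arithmetic carried between steps; '≈' marks a value shown rounded to 6 d.p. or computed from one; I and e_prev carry over from the previous line; the table rounds u and y to 3 d.p., halves away from zero)
n=0: y=0, sp=3, e=sp−y=3; I=3, D=e−e_prev=3; u=0·3+2·3+5/4·3=9.75; next y=-3/5·0+1/4·9.75=2.4375
n=1: y=2.4375, sp=3, e=sp−y=0.5625; I=3.5625, D=e−e_prev=-2.4375; u=0·0.5625+2·3.5625+5/4·(-2.4375)=4.078125; next y=-3/5·2.4375+1/4·4.078125≈-0.442969
n=2: y≈-0.442969, sp=3, e=sp−y≈3.442969; I≈7.005469, D=e−e_prev≈2.880469; u=0·3.442969+2·7.005469+5/4·2.880469≈17.611523; next y=-3/5·(-0.442969)+1/4·17.611523≈4.668662
n=3: y≈4.668662, sp=3, e=sp−y≈-1.668662; I≈5.336807, D=e−e_prev≈-5.111631; u=0·(-1.668662)+2·5.336807+5/4·(-5.111631)≈4.284075; next y=-3/5·4.668662+1/4·4.284075≈-1.730179
n=4: y≈-1.730179, sp=3, e=sp−y≈4.730179; I≈10.066985, D=e−e_prev≈6.398841; u=0·4.730179+2·10.066985+5/4·6.398841≈28.132521; next y=-3/5·(-1.730179)+1/4·28.132521≈8.071237
n=5: y≈8.071237, sp=-1, e=sp−y≈-9.071237; I≈0.995748, D=e−e_prev≈-13.801416; u=0·(-9.071237)+2·0.995748+5/4·(-13.801416)≈-15.260275; next y=-3/5·8.071237+1/4·(-15.260275)≈-8.657811
n=6: y≈-8.657811, sp=-1, e=sp−y≈7.657811; I≈8.653559, D=e−e_prev≈16.729049; u=0·7.657811+2·8.653559+5/4·16.729049≈38.218429; next y=-3/5·(-8.657811)+1/4·38.218429≈14.749294
n=7: y≈14.749294, sp=-1, e=sp−y≈-15.749294; I≈-7.095735, D=e−e_prev≈-23.407105; u=0·(-15.749294)+2·(-7.095735)+5/4·(-23.407105)≈-43.450351; next y=-3/5·14.749294+1/4·(-43.450351)≈-19.712164
n=8: y≈-19.712164, sp=-1, e=sp−y≈18.712164; I≈11.616429, D=e−e_prev≈34.461458; u=0·18.712164+2·11.616429+5/4·34.461458≈66.309681; next y=-3/5·(-19.712164)+1/4·66.309681≈28.404719
n=9: y≈28.404719, sp=-1, e=sp−y≈-29.404719; I≈-17.788289, D=e−e_prev≈-48.116883; u=0·(-29.404719)+2·(-17.788289)+5/4·(-48.116883)≈-95.722682; next y=-3/5·28.404719+1/4·(-95.722682)≈-40.973502
n=10: y≈-40.973502, sp=-1, e=sp−y≈39.973502; I≈22.185212, D=e−e_prev≈69.378220; u=0·39.973502+2·22.185212+5/4·69.378220≈131.093200; next y=-3/5·(-40.973502)+1/4·131.093200≈57.357401

0 3 9.750 0.000
1 3 4.078 2.438
2 3 17.612 -0.443
3 3 4.284 4.669
4 3 28.133 -1.730
5 -1 -15.260 8.071
6 -1 38.218 -8.658
7 -1 -43.450 14.749
8 -1 66.310 -19.712
9 -1 -95.723 28.405
10 -1 131.093 -40.974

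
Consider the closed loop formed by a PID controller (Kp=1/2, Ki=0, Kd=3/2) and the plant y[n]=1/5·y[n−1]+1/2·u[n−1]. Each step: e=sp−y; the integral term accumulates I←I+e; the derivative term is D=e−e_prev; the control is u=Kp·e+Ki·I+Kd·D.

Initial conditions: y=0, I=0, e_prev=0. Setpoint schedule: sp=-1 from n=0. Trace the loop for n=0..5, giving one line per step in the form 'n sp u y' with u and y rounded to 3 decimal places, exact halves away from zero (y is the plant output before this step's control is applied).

(exact arithmetic carried between steps; '≈' marks a value shown rounded to 6 d.p. or computed from one; I and e_prev carry over from the previous line; the table rounds u and y to 3 d.p., halves away from zero)
n=0: y=0, sp=-1, e=sp−y=-1; I=-1, D=e−e_prev=-1; u=1/2·(-1)+0·(-1)+3/2·(-1)=-2; next y=1/5·0+1/2·(-2)=-1
n=1: y=-1, sp=-1, e=sp−y=0; I=-1, D=e−e_prev=1; u=1/2·0+0·(-1)+3/2·1=1.5; next y=1/5·(-1)+1/2·1.5=0.55
n=2: y=0.55, sp=-1, e=sp−y=-1.55; I=-2.55, D=e−e_prev=-1.55; u=1/2·(-1.55)+0·(-2.55)+3/2·(-1.55)=-3.1; next y=1/5·0.55+1/2·(-3.1)=-1.44
n=3: y=-1.44, sp=-1, e=sp−y=0.44; I=-2.11, D=e−e_prev=1.99; u=1/2·0.44+0·(-2.11)+3/2·1.99=3.205; next y=1/5·(-1.44)+1/2·3.205=1.3145
n=4: y=1.3145, sp=-1, e=sp−y=-2.3145; I=-4.4245, D=e−e_prev=-2.7545; u=1/2·(-2.3145)+0·(-4.4245)+3/2·(-2.7545)=-5.289; next y=1/5·1.3145+1/2·(-5.289)=-2.3816
n=5: y=-2.3816, sp=-1, e=sp−y=1.3816; I=-3.0429, D=e−e_prev=3.6961; u=1/2·1.3816+0·(-3.0429)+3/2·3.6961=6.23495; next y=1/5·(-2.3816)+1/2·6.23495=2.641155

0 -1 -2.000 0.000
1 -1 1.500 -1.000
2 -1 -3.100 0.550
3 -1 3.205 -1.440
4 -1 -5.289 1.315
5 -1 6.235 -2.382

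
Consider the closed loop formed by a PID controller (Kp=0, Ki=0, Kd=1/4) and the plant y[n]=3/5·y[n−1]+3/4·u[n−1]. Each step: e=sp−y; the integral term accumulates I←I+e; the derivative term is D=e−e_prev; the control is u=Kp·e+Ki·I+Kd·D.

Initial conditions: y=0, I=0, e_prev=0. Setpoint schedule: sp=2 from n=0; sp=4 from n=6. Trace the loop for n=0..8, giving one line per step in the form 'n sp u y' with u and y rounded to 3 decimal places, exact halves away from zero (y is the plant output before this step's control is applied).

0 2 0.500 0.000
1 2 -0.094 0.375
2 2 0.055 0.155
3 2 0.005 0.134
4 2 0.012 0.084
5 2 0.006 0.060
6 4 0.505 0.041
7 4 -0.091 0.403
8 4 0.057 0.174

(exact arithmetic carried between steps; '≈' marks a value shown rounded to 6 d.p. or computed from one; I and e_prev carry over from the previous line; the table rounds u and y to 3 d.p., halves away from zero)
n=0: y=0, sp=2, e=sp−y=2; I=2, D=e−e_prev=2; u=0·2+0·2+1/4·2=0.5; next y=3/5·0+3/4·0.5=0.375
n=1: y=0.375, sp=2, e=sp−y=1.625; I=3.625, D=e−e_prev=-0.375; u=0·1.625+0·3.625+1/4·(-0.375)=-0.09375; next y=3/5·0.375+3/4·(-0.09375)≈0.154688
n=2: y≈0.154688, sp=2, e=sp−y≈1.845313; I≈5.470313, D=e−e_prev≈0.220313; u=0·1.845313+0·5.470313+1/4·0.220313≈0.055078; next y=3/5·0.154688+3/4·0.055078≈0.134121
n=3: y≈0.134121, sp=2, e=sp−y≈1.865879; I≈7.336191, D=e−e_prev≈0.020566; u=0·1.865879+0·7.336191+1/4·0.020566≈0.005142; next y=3/5·0.134121+3/4·0.005142≈0.084329
n=4: y≈0.084329, sp=2, e=sp−y≈1.915671; I≈9.251863, D=e−e_prev≈0.049792; u=0·1.915671+0·9.251863+1/4·0.049792≈0.012448; next y=3/5·0.084329+3/4·0.012448≈0.059933
n=5: y≈0.059933, sp=2, e=sp−y≈1.940067; I≈11.191929, D=e−e_prev≈0.024395; u=0·1.940067+0·11.191929+1/4·0.024395≈0.006099; next y=3/5·0.059933+3/4·0.006099≈0.040534
n=6: y≈0.040534, sp=4, e=sp−y≈3.959466; I≈15.151395, D=e−e_prev≈2.019399; u=0·3.959466+0·15.151395+1/4·2.019399≈0.504850; next y=3/5·0.040534+3/4·0.504850≈0.402958
n=7: y≈0.402958, sp=4, e=sp−y≈3.597042; I≈18.748437, D=e−e_prev≈-0.362424; u=0·3.597042+0·18.748437+1/4·(-0.362424)≈-0.090606; next y=3/5·0.402958+3/4·(-0.090606)≈0.173820
n=8: y≈0.173820, sp=4, e=sp−y≈3.826180; I≈22.574617, D=e−e_prev≈0.229138; u=0·3.826180+0·22.574617+1/4·0.229138≈0.057284; next y=3/5·0.173820+3/4·0.057284≈0.147255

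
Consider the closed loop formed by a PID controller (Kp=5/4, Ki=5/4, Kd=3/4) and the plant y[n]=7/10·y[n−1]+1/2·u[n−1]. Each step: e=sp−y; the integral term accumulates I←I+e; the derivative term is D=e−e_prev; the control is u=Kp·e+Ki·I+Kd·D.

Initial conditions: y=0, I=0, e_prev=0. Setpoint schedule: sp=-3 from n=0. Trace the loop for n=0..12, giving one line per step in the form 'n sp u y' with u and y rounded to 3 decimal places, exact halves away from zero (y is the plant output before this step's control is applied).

(exact arithmetic carried between steps; '≈' marks a value shown rounded to 6 d.p. or computed from one; I and e_prev carry over from the previous line; the table rounds u and y to 3 d.p., halves away from zero)
n=0: y=0, sp=-3, e=sp−y=-3; I=-3, D=e−e_prev=-3; u=5/4·(-3)+5/4·(-3)+3/4·(-3)=-9.75; next y=7/10·0+1/2·(-9.75)=-4.875
n=1: y=-4.875, sp=-3, e=sp−y=1.875; I=-1.125, D=e−e_prev=4.875; u=5/4·1.875+5/4·(-1.125)+3/4·4.875=4.59375; next y=7/10·(-4.875)+1/2·4.59375=-1.115625
n=2: y=-1.115625, sp=-3, e=sp−y=-1.884375; I=-3.009375, D=e−e_prev=-3.759375; u=5/4·(-1.884375)+5/4·(-3.009375)+3/4·(-3.759375)≈-8.936719; next y=7/10·(-1.115625)+1/2·(-8.936719)≈-5.249297
n=3: y≈-5.249297, sp=-3, e=sp−y≈2.249297; I≈-0.760078, D=e−e_prev≈4.133672; u=5/4·2.249297+5/4·(-0.760078)+3/4·4.133672≈4.961777; next y=7/10·(-5.249297)+1/2·4.961777≈-1.193619
n=4: y≈-1.193619, sp=-3, e=sp−y≈-1.806381; I≈-2.566459, D=e−e_prev≈-4.055678; u=5/4·(-1.806381)+5/4·(-2.566459)+3/4·(-4.055678)≈-8.507808; next y=7/10·(-1.193619)+1/2·(-8.507808)≈-5.089437
n=5: y≈-5.089437, sp=-3, e=sp−y≈2.089437; I≈-0.477022, D=e−e_prev≈3.895818; u=5/4·2.089437+5/4·(-0.477022)+3/4·3.895818≈4.937384; next y=7/10·(-5.089437)+1/2·4.937384≈-1.093914
n=6: y≈-1.093914, sp=-3, e=sp−y≈-1.906086; I≈-2.383107, D=e−e_prev≈-3.995523; u=5/4·(-1.906086)+5/4·(-2.383107)+3/4·(-3.995523)≈-8.358133; next y=7/10·(-1.093914)+1/2·(-8.358133)≈-4.944807
n=7: y≈-4.944807, sp=-3, e=sp−y≈1.944807; I≈-0.438300, D=e−e_prev≈3.850892; u=5/4·1.944807+5/4·(-0.438300)+3/4·3.850892≈4.771302; next y=7/10·(-4.944807)+1/2·4.771302≈-1.075714
n=8: y≈-1.075714, sp=-3, e=sp−y≈-1.924286; I≈-2.362587, D=e−e_prev≈-3.869093; u=5/4·(-1.924286)+5/4·(-2.362587)+3/4·(-3.869093)≈-8.260411; next y=7/10·(-1.075714)+1/2·(-8.260411)≈-4.883205
n=9: y≈-4.883205, sp=-3, e=sp−y≈1.883205; I≈-0.479382, D=e−e_prev≈3.807491; u=5/4·1.883205+5/4·(-0.479382)+3/4·3.807491≈4.610398; next y=7/10·(-4.883205)+1/2·4.610398≈-1.113045
n=10: y≈-1.113045, sp=-3, e=sp−y≈-1.886955; I≈-2.366337, D=e−e_prev≈-3.770161; u=5/4·(-1.886955)+5/4·(-2.366337)+3/4·(-3.770161)≈-8.144236; next y=7/10·(-1.113045)+1/2·(-8.144236)≈-4.851249
n=11: y≈-4.851249, sp=-3, e=sp−y≈1.851249; I≈-0.515088, D=e−e_prev≈3.738205; u=5/4·1.851249+5/4·(-0.515088)+3/4·3.738205≈4.473855; next y=7/10·(-4.851249)+1/2·4.473855≈-1.158947
n=12: y≈-1.158947, sp=-3, e=sp−y≈-1.841053; I≈-2.356141, D=e−e_prev≈-3.692302; u=5/4·(-1.841053)+5/4·(-2.356141)+3/4·(-3.692302)≈-8.015719; next y=7/10·(-1.158947)+1/2·(-8.015719)≈-4.819122

0 -3 -9.750 0.000
1 -3 4.594 -4.875
2 -3 -8.937 -1.116
3 -3 4.962 -5.249
4 -3 -8.508 -1.194
5 -3 4.937 -5.089
6 -3 -8.358 -1.094
7 -3 4.771 -4.945
8 -3 -8.260 -1.076
9 -3 4.610 -4.883
10 -3 -8.144 -1.113
11 -3 4.474 -4.851
12 -3 -8.016 -1.159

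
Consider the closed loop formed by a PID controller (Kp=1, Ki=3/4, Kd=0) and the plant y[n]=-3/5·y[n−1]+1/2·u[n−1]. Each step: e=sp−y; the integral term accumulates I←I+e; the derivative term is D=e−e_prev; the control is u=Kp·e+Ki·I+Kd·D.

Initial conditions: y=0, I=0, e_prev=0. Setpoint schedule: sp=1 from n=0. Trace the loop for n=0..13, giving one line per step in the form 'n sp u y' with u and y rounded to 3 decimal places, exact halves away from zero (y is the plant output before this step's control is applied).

0 1 1.750 0.000
1 1 0.969 0.875
2 1 2.665 -0.041
3 1 1.000 1.357
4 1 3.656 -0.314
5 1 0.563 2.017
6 1 4.955 -0.929
7 1 -0.534 3.034
8 1 6.904 -2.088
9 1 -2.667 4.705
10 1 10.061 -4.156
11 1 -6.512 7.524
12 1 15.360 -7.771
13 1 -13.260 12.343

(exact arithmetic carried between steps; '≈' marks a value shown rounded to 6 d.p. or computed from one; I and e_prev carry over from the previous line; the table rounds u and y to 3 d.p., halves away from zero)
n=0: y=0, sp=1, e=sp−y=1; I=1, D=e−e_prev=1; u=1·1+3/4·1+0·1=1.75; next y=-3/5·0+1/2·1.75=0.875
n=1: y=0.875, sp=1, e=sp−y=0.125; I=1.125, D=e−e_prev=-0.875; u=1·0.125+3/4·1.125+0·(-0.875)=0.96875; next y=-3/5·0.875+1/2·0.96875=-0.040625
n=2: y=-0.040625, sp=1, e=sp−y=1.040625; I=2.165625, D=e−e_prev=0.915625; u=1·1.040625+3/4·2.165625+0·0.915625≈2.664844; next y=-3/5·(-0.040625)+1/2·2.664844≈1.356797
n=3: y≈1.356797, sp=1, e=sp−y≈-0.356797; I≈1.808828, D=e−e_prev≈-1.397422; u=1·(-0.356797)+3/4·1.808828+0·(-1.397422)≈0.999824; next y=-3/5·1.356797+1/2·0.999824≈-0.314166
n=4: y≈-0.314166, sp=1, e=sp−y≈1.314166; I≈3.122994, D=e−e_prev≈1.670963; u=1·1.314166+3/4·3.122994+0·1.670963≈3.656412; next y=-3/5·(-0.314166)+1/2·3.656412≈2.016705
n=5: y≈2.016705, sp=1, e=sp−y≈-1.016705; I≈2.106289, D=e−e_prev≈-2.330871; u=1·(-1.016705)+3/4·2.106289+0·(-2.330871)≈0.563011; next y=-3/5·2.016705+1/2·0.563011≈-0.928518
n=6: y≈-0.928518, sp=1, e=sp−y≈1.928518; I≈4.034806, D=e−e_prev≈2.945223; u=1·1.928518+3/4·4.034806+0·2.945223≈4.954623; next y=-3/5·(-0.928518)+1/2·4.954623≈3.034422
n=7: y≈3.034422, sp=1, e=sp−y≈-2.034422; I≈2.000385, D=e−e_prev≈-3.962940; u=1·(-2.034422)+3/4·2.000385+0·(-3.962940)≈-0.534133; next y=-3/5·3.034422+1/2·(-0.534133)≈-2.087720
n=8: y≈-2.087720, sp=1, e=sp−y≈3.087720; I≈5.088104, D=e−e_prev≈5.122142; u=1·3.087720+3/4·5.088104+0·5.122142≈6.903798; next y=-3/5·(-2.087720)+1/2·6.903798≈4.704531
n=9: y≈4.704531, sp=1, e=sp−y≈-3.704531; I≈1.383573, D=e−e_prev≈-6.792251; u=1·(-3.704531)+3/4·1.383573+0·(-6.792251)≈-2.666851; next y=-3/5·4.704531+1/2·(-2.666851)≈-4.156144
n=10: y≈-4.156144, sp=1, e=sp−y≈5.156144; I≈6.539717, D=e−e_prev≈8.860675; u=1·5.156144+3/4·6.539717+0·8.860675≈10.060932; next y=-3/5·(-4.156144)+1/2·10.060932≈7.524152
n=11: y≈7.524152, sp=1, e=sp−y≈-6.524152; I≈0.015565, D=e−e_prev≈-11.680297; u=1·(-6.524152)+3/4·0.015565+0·(-11.680297)≈-6.512479; next y=-3/5·7.524152+1/2·(-6.512479)≈-7.770731
n=12: y≈-7.770731, sp=1, e=sp−y≈8.770731; I≈8.786296, D=e−e_prev≈15.294883; u=1·8.770731+3/4·8.786296+0·15.294883≈15.360453; next y=-3/5·(-7.770731)+1/2·15.360453≈12.342665
n=13: y≈12.342665, sp=1, e=sp−y≈-11.342665; I≈-2.556369, D=e−e_prev≈-20.113396; u=1·(-11.342665)+3/4·(-2.556369)+0·(-20.113396)≈-13.259942; next y=-3/5·12.342665+1/2·(-13.259942)≈-14.035570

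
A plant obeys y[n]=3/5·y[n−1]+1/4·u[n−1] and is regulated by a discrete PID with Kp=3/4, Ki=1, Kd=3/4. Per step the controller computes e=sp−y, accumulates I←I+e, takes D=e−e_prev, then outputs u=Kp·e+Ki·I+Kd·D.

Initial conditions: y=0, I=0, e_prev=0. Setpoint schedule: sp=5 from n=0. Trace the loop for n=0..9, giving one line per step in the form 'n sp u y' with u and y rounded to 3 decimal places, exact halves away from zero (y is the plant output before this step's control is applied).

(exact arithmetic carried between steps; '≈' marks a value shown rounded to 6 d.p. or computed from one; I and e_prev carry over from the previous line; the table rounds u and y to 3 d.p., halves away from zero)
n=0: y=0, sp=5, e=sp−y=5; I=5, D=e−e_prev=5; u=3/4·5+1·5+3/4·5=12.5; next y=3/5·0+1/4·12.5=3.125
n=1: y=3.125, sp=5, e=sp−y=1.875; I=6.875, D=e−e_prev=-3.125; u=3/4·1.875+1·6.875+3/4·(-3.125)=5.9375; next y=3/5·3.125+1/4·5.9375=3.359375
n=2: y=3.359375, sp=5, e=sp−y=1.640625; I=8.515625, D=e−e_prev=-0.234375; u=3/4·1.640625+1·8.515625+3/4·(-0.234375)≈9.570313; next y=3/5·3.359375+1/4·9.570313≈4.408203
n=3: y≈4.408203, sp=5, e=sp−y≈0.591797; I≈9.107422, D=e−e_prev≈-1.048828; u=3/4·0.591797+1·9.107422+3/4·(-1.048828)≈8.764648; next y=3/5·4.408203+1/4·8.764648≈4.836084
n=4: y≈4.836084, sp=5, e=sp−y≈0.163916; I≈9.271338, D=e−e_prev≈-0.427881; u=3/4·0.163916+1·9.271338+3/4·(-0.427881)≈9.073364; next y=3/5·4.836084+1/4·9.073364≈5.169991
n=5: y≈5.169991, sp=5, e=sp−y≈-0.169991; I≈9.101346, D=e−e_prev≈-0.333907; u=3/4·(-0.169991)+1·9.101346+3/4·(-0.333907)≈8.723422; next y=3/5·5.169991+1/4·8.723422≈5.282850
n=6: y≈5.282850, sp=5, e=sp−y≈-0.282850; I≈8.818496, D=e−e_prev≈-0.112859; u=3/4·(-0.282850)+1·8.818496+3/4·(-0.112859)≈8.521714; next y=3/5·5.282850+1/4·8.521714≈5.300139
n=7: y≈5.300139, sp=5, e=sp−y≈-0.300139; I≈8.518357, D=e−e_prev≈-0.017288; u=3/4·(-0.300139)+1·8.518357+3/4·(-0.017288)≈8.280287; next y=3/5·5.300139+1/4·8.280287≈5.250155
n=8: y≈5.250155, sp=5, e=sp−y≈-0.250155; I≈8.268202, D=e−e_prev≈0.049984; u=3/4·(-0.250155)+1·8.268202+3/4·0.049984≈8.118074; next y=3/5·5.250155+1/4·8.118074≈5.179611
n=9: y≈5.179611, sp=5, e=sp−y≈-0.179611; I≈8.088591, D=e−e_prev≈0.070544; u=3/4·(-0.179611)+1·8.088591+3/4·0.070544≈8.006790; next y=3/5·5.179611+1/4·8.006790≈5.109464

0 5 12.500 0.000
1 5 5.938 3.125
2 5 9.570 3.359
3 5 8.765 4.408
4 5 9.073 4.836
5 5 8.723 5.170
6 5 8.522 5.283
7 5 8.280 5.300
8 5 8.118 5.250
9 5 8.007 5.180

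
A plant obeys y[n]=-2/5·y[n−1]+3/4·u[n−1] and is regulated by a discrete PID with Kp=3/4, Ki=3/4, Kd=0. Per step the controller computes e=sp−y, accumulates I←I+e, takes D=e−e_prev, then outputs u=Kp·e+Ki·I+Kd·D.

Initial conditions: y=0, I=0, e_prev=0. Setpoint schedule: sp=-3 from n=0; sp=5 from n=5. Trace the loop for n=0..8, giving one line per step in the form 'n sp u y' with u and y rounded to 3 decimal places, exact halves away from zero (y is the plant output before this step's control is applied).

(exact arithmetic carried between steps; '≈' marks a value shown rounded to 6 d.p. or computed from one; I and e_prev carry over from the previous line; the table rounds u and y to 3 d.p., halves away from zero)
n=0: y=0, sp=-3, e=sp−y=-3; I=-3, D=e−e_prev=-3; u=3/4·(-3)+3/4·(-3)+0·(-3)=-4.5; next y=-2/5·0+3/4·(-4.5)=-3.375
n=1: y=-3.375, sp=-3, e=sp−y=0.375; I=-2.625, D=e−e_prev=3.375; u=3/4·0.375+3/4·(-2.625)+0·3.375=-1.6875; next y=-2/5·(-3.375)+3/4·(-1.6875)=0.084375
n=2: y=0.084375, sp=-3, e=sp−y=-3.084375; I=-5.709375, D=e−e_prev=-3.459375; u=3/4·(-3.084375)+3/4·(-5.709375)+0·(-3.459375)≈-6.595313; next y=-2/5·0.084375+3/4·(-6.595313)≈-4.980234
n=3: y≈-4.980234, sp=-3, e=sp−y≈1.980234; I≈-3.729141, D=e−e_prev≈5.064609; u=3/4·1.980234+3/4·(-3.729141)+0·5.064609≈-1.311680; next y=-2/5·(-4.980234)+3/4·(-1.311680)≈1.008334
n=4: y≈1.008334, sp=-3, e=sp−y≈-4.008334; I≈-7.737475, D=e−e_prev≈-5.988568; u=3/4·(-4.008334)+3/4·(-7.737475)+0·(-5.988568)≈-8.809356; next y=-2/5·1.008334+3/4·(-8.809356)≈-7.010351
n=5: y≈-7.010351, sp=5, e=sp−y≈12.010351; I≈4.272876, D=e−e_prev≈16.018685; u=3/4·12.010351+3/4·4.272876+0·16.018685≈12.212420; next y=-2/5·(-7.010351)+3/4·12.212420≈11.963456
n=6: y≈11.963456, sp=5, e=sp−y≈-6.963456; I≈-2.690579, D=e−e_prev≈-18.973807; u=3/4·(-6.963456)+3/4·(-2.690579)+0·(-18.973807)≈-7.240526; next y=-2/5·11.963456+3/4·(-7.240526)≈-10.215777
n=7: y≈-10.215777, sp=5, e=sp−y≈15.215777; I≈12.525198, D=e−e_prev≈22.179233; u=3/4·15.215777+3/4·12.525198+0·22.179233≈20.805731; next y=-2/5·(-10.215777)+3/4·20.805731≈19.690609
n=8: y≈19.690609, sp=5, e=sp−y≈-14.690609; I≈-2.165411, D=e−e_prev≈-29.906386; u=3/4·(-14.690609)+3/4·(-2.165411)+0·(-29.906386)≈-12.642015; next y=-2/5·19.690609+3/4·(-12.642015)≈-17.357755

0 -3 -4.500 0.000
1 -3 -1.688 -3.375
2 -3 -6.595 0.084
3 -3 -1.312 -4.980
4 -3 -8.809 1.008
5 5 12.212 -7.010
6 5 -7.241 11.963
7 5 20.806 -10.216
8 5 -12.642 19.691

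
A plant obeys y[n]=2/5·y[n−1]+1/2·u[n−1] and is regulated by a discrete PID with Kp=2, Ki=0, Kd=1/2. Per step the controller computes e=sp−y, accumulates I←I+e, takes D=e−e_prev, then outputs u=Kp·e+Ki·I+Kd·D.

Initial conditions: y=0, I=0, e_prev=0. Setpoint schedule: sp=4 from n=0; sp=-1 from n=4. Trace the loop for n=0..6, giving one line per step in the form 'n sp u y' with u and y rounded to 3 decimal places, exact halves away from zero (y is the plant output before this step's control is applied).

(exact arithmetic carried between steps; '≈' marks a value shown rounded to 6 d.p. or computed from one; I and e_prev carry over from the previous line; the table rounds u and y to 3 d.p., halves away from zero)
n=0: y=0, sp=4, e=sp−y=4; I=4, D=e−e_prev=4; u=2·4+0·4+1/2·4=10; next y=2/5·0+1/2·10=5
n=1: y=5, sp=4, e=sp−y=-1; I=3, D=e−e_prev=-5; u=2·(-1)+0·3+1/2·(-5)=-4.5; next y=2/5·5+1/2·(-4.5)=-0.25
n=2: y=-0.25, sp=4, e=sp−y=4.25; I=7.25, D=e−e_prev=5.25; u=2·4.25+0·7.25+1/2·5.25=11.125; next y=2/5·(-0.25)+1/2·11.125=5.4625
n=3: y=5.4625, sp=4, e=sp−y=-1.4625; I=5.7875, D=e−e_prev=-5.7125; u=2·(-1.4625)+0·5.7875+1/2·(-5.7125)=-5.78125; next y=2/5·5.4625+1/2·(-5.78125)=-0.705625
n=4: y=-0.705625, sp=-1, e=sp−y=-0.294375; I=5.493125, D=e−e_prev=1.168125; u=2·(-0.294375)+0·5.493125+1/2·1.168125≈-0.004688; next y=2/5·(-0.705625)+1/2·(-0.004688)≈-0.284594
n=5: y≈-0.284594, sp=-1, e=sp−y≈-0.715406; I≈4.777719, D=e−e_prev≈-0.421031; u=2·(-0.715406)+0·4.777719+1/2·(-0.421031)≈-1.641328; next y=2/5·(-0.284594)+1/2·(-1.641328)≈-0.934502
n=6: y≈-0.934502, sp=-1, e=sp−y≈-0.065498; I≈4.712220, D=e−e_prev≈0.649908; u=2·(-0.065498)+0·4.712220+1/2·0.649908≈0.193957; next y=2/5·(-0.934502)+1/2·0.193957≈-0.276822

0 4 10.000 0.000
1 4 -4.500 5.000
2 4 11.125 -0.250
3 4 -5.781 5.463
4 -1 -0.005 -0.706
5 -1 -1.641 -0.285
6 -1 0.194 -0.935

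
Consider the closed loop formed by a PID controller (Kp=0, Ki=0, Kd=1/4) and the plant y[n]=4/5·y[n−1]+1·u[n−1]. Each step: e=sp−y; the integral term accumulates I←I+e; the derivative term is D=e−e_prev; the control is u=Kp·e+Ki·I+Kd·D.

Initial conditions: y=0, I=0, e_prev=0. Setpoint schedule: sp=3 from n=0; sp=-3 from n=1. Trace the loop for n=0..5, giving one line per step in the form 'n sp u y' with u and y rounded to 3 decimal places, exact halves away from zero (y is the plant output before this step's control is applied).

0 3 0.750 0.000
1 -3 -1.688 0.750
2 -3 0.459 -1.088
3 -3 -0.169 -0.411
4 -3 0.022 -0.498
5 -3 -0.030 -0.376

(exact arithmetic carried between steps; '≈' marks a value shown rounded to 6 d.p. or computed from one; I and e_prev carry over from the previous line; the table rounds u and y to 3 d.p., halves away from zero)
n=0: y=0, sp=3, e=sp−y=3; I=3, D=e−e_prev=3; u=0·3+0·3+1/4·3=0.75; next y=4/5·0+1·0.75=0.75
n=1: y=0.75, sp=-3, e=sp−y=-3.75; I=-0.75, D=e−e_prev=-6.75; u=0·(-3.75)+0·(-0.75)+1/4·(-6.75)=-1.6875; next y=4/5·0.75+1·(-1.6875)=-1.0875
n=2: y=-1.0875, sp=-3, e=sp−y=-1.9125; I=-2.6625, D=e−e_prev=1.8375; u=0·(-1.9125)+0·(-2.6625)+1/4·1.8375=0.459375; next y=4/5·(-1.0875)+1·0.459375=-0.410625
n=3: y=-0.410625, sp=-3, e=sp−y=-2.589375; I=-5.251875, D=e−e_prev=-0.676875; u=0·(-2.589375)+0·(-5.251875)+1/4·(-0.676875)≈-0.169219; next y=4/5·(-0.410625)+1·(-0.169219)≈-0.497719
n=4: y≈-0.497719, sp=-3, e=sp−y≈-2.502281; I≈-7.754156, D=e−e_prev≈0.087094; u=0·(-2.502281)+0·(-7.754156)+1/4·0.087094≈0.021773; next y=4/5·(-0.497719)+1·0.021773≈-0.376402
n=5: y≈-0.376402, sp=-3, e=sp−y≈-2.623598; I≈-10.377755, D=e−e_prev≈-0.121317; u=0·(-2.623598)+0·(-10.377755)+1/4·(-0.121317)≈-0.030329; next y=4/5·(-0.376402)+1·(-0.030329)≈-0.331451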